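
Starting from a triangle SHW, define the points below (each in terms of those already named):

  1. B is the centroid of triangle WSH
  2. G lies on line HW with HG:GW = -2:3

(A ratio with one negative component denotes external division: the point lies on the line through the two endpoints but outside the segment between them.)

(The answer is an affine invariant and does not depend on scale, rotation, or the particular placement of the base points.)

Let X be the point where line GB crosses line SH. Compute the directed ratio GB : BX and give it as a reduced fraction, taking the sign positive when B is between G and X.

Set S = (0, 0), H = (1, 0), W = (0, 1); any affine frame gives the same invariant.
1. B is the centroid of triangle WSH ⇒ B = (1/3, 1/3)
2. G lies on line HW with HG:GW = -2:3 ⇒ G = (3, -2)
line GB meets SH at X = (5/7, 0)
B = G + t·(X−G) with t = 7/6, so GB:BX = 7/6:-1/6

GB:BX = -7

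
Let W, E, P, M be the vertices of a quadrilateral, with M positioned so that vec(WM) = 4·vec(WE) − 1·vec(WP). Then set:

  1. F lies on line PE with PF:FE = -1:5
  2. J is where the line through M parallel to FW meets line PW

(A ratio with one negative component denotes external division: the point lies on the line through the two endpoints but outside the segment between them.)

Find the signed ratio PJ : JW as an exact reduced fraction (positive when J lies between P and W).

Choose coordinates W = (0, 0), E = (1, 0), P = (0, 1), M = (4, -1).
1. F lies on line PE with PF:FE = -1:5 ⇒ F = (-1/4, 5/4)
2. J is where the line through M parallel to FW meets line PW ⇒ J = (0, 19)
J = P + t·(W−P) with t = -18, so PJ:JW = t:(1−t) = -18:19

PJ:JW = -18/19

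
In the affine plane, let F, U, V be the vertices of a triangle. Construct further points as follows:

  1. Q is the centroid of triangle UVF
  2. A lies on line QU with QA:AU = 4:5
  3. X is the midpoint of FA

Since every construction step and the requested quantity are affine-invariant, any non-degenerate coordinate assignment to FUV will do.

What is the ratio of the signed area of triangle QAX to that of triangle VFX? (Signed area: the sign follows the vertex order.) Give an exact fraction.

[QAX]:[VFX] = -4/17

Assign F = (0, 0), U = (1, 0), V = (0, 1) — the answer is frame-independent, so this choice is without loss of generality.
1. Q is the centroid of triangle UVF ⇒ Q = (1/3, 1/3)
2. A lies on line QU with QA:AU = 4:5 ⇒ A = (17/27, 5/27)
3. X is the midpoint of FA ⇒ X = (17/54, 5/54)
2·[QAX] = -2/27, 2·[VFX] = 17/54
[QAX]:[VFX] = -2/27:17/54 = -4/17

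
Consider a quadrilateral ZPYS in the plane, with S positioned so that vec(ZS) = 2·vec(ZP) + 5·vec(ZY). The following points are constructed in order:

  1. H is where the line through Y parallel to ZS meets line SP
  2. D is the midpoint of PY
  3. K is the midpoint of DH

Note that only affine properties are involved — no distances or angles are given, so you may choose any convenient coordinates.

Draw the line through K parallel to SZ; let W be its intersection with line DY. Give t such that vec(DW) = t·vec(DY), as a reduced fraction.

Assign Z = (0, 0), P = (1, 0), Y = (0, 1), S = (2, 5) — the answer is frame-independent, so this choice is without loss of generality.
1. H is where the line through Y parallel to ZS meets line SP ⇒ H = (12/5, 7)
2. D is the midpoint of PY ⇒ D = (1/2, 1/2)
3. K is the midpoint of DH ⇒ K = (29/20, 15/4)
through K parallel to SZ: direction (-2, -5); meets DY at W = (1/4, 3/4)
W = D + t·(Y−D) with t = 1/2

t = 1/2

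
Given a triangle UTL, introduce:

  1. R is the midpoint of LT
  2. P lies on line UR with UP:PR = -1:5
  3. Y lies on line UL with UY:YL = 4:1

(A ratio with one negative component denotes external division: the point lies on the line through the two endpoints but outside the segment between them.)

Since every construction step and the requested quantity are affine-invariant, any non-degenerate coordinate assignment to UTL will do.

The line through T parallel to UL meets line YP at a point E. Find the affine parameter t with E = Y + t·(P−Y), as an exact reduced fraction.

Set U = (0, 0), T = (1, 0), L = (0, 1); any affine frame gives the same invariant.
1. R is the midpoint of LT ⇒ R = (1/2, 1/2)
2. P lies on line UR with UP:PR = -1:5 ⇒ P = (-1/8, -1/8)
3. Y lies on line UL with UY:YL = 4:1 ⇒ Y = (0, 4/5)
through T parallel to UL: direction (0, 1); meets YP at E = (1, 41/5)
E = Y + t·(P−Y) with t = -8

t = -8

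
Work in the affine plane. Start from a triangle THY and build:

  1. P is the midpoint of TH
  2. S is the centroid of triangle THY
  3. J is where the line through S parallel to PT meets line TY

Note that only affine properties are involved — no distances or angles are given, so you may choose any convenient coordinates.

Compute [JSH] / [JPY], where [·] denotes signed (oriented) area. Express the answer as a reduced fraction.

Assign T = (0, 0), H = (1, 0), Y = (0, 1) — the answer is frame-independent, so this choice is without loss of generality.
1. P is the midpoint of TH ⇒ P = (1/2, 0)
2. S is the centroid of triangle THY ⇒ S = (1/3, 1/3)
3. J is where the line through S parallel to PT meets line TY ⇒ J = (0, 1/3)
2·[JSH] = -1/9, 2·[JPY] = 1/3
[JSH]:[JPY] = -1/9:1/3 = -1/3

[JSH]:[JPY] = -1/3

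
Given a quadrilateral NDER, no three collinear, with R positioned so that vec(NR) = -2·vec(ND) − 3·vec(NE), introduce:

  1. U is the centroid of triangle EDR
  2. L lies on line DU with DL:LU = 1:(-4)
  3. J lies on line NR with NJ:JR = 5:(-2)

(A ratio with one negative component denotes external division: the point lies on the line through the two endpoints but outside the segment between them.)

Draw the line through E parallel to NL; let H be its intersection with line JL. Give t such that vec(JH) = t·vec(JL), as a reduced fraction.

Assign N = (0, 0), D = (1, 0), E = (0, 1), R = (-2, -3) — the answer is frame-independent, so this choice is without loss of generality.
1. U is the centroid of triangle EDR ⇒ U = (-1/3, -2/3)
2. L lies on line DU with DL:LU = 1:(-4) ⇒ L = (13/9, 2/9)
3. J lies on line NR with NJ:JR = 5:(-2) ⇒ J = (-10/3, -5)
through E parallel to NL: direction (13/9, 2/9); meets JL at H = (3952/1575, 2183/1575)
H = J + t·(L−J) with t = 214/175

t = 214/175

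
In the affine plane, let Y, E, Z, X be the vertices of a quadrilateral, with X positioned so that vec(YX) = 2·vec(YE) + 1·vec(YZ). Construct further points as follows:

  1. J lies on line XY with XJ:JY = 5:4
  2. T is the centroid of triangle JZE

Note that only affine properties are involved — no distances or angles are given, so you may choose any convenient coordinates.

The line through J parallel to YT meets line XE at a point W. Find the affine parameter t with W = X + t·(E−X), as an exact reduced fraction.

t = -5/4

Assign Y = (0, 0), E = (1, 0), Z = (0, 1), X = (2, 1) — the answer is frame-independent, so this choice is without loss of generality.
1. J lies on line XY with XJ:JY = 5:4 ⇒ J = (8/9, 4/9)
2. T is the centroid of triangle JZE ⇒ T = (17/27, 13/27)
through J parallel to YT: direction (17/27, 13/27); meets XE at W = (13/4, 9/4)
W = X + t·(E−X) with t = -5/4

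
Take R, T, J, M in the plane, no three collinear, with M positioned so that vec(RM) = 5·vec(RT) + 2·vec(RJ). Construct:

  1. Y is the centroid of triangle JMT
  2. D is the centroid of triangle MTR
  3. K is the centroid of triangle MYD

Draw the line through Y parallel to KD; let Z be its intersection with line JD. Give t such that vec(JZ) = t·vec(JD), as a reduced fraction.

t = 10/13

Set R = (0, 0), T = (1, 0), J = (0, 1), M = (5, 2); any affine frame gives the same invariant.
1. Y is the centroid of triangle JMT ⇒ Y = (2, 1)
2. D is the centroid of triangle MTR ⇒ D = (2, 2/3)
3. K is the centroid of triangle MYD ⇒ K = (3, 11/9)
through Y parallel to KD: direction (-1, -5/9); meets JD at Z = (20/13, 29/39)
Z = J + t·(D−J) with t = 10/13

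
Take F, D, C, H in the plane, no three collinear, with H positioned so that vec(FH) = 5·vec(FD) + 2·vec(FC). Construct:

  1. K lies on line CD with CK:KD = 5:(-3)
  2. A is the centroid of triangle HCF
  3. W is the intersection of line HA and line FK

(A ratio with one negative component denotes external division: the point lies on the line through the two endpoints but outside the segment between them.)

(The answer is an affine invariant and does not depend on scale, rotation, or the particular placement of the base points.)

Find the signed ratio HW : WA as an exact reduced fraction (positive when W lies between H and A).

Choose coordinates F = (0, 0), D = (1, 0), C = (0, 1), H = (5, 2).
1. K lies on line CD with CK:KD = 5:(-3) ⇒ K = (5/2, -3/2)
2. A is the centroid of triangle HCF ⇒ A = (5/3, 1)
3. W is the intersection of line HA and line FK ⇒ W = (-5/9, 1/3)
W = H + t·(A−H) with t = 5/3, so HW:WA = t:(1−t) = 5/3:-2/3

HW:WA = -5/2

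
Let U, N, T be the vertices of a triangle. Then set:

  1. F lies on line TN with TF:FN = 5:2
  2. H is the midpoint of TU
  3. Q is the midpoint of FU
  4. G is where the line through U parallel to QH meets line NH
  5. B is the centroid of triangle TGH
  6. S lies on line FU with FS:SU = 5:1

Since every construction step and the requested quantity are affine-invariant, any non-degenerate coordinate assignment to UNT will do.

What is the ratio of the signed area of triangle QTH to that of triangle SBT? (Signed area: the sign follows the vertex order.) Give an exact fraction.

[QTH]:[SBT] = -9/17

Work in coordinates with U = (0, 0), N = (1, 0), T = (0, 1).
1. F lies on line TN with TF:FN = 5:2 ⇒ F = (5/7, 2/7)
2. H is the midpoint of TU ⇒ H = (0, 1/2)
3. Q is the midpoint of FU ⇒ Q = (5/14, 1/7)
4. G is where the line through U parallel to QH meets line NH ⇒ G = (-1, 1)
5. B is the centroid of triangle TGH ⇒ B = (-1/3, 5/6)
6. S lies on line FU with FS:SU = 5:1 ⇒ S = (5/42, 1/21)
2·[QTH] = 5/28, 2·[SBT] = -85/252
[QTH]:[SBT] = 5/28:-85/252 = -9/17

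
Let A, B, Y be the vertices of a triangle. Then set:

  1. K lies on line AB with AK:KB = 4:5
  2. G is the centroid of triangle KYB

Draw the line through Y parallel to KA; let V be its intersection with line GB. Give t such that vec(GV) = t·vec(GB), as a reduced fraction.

t = -2

Assign A = (0, 0), B = (1, 0), Y = (0, 1) — the answer is frame-independent, so this choice is without loss of generality.
1. K lies on line AB with AK:KB = 4:5 ⇒ K = (4/9, 0)
2. G is the centroid of triangle KYB ⇒ G = (13/27, 1/3)
through Y parallel to KA: direction (-4/9, 0); meets GB at V = (-5/9, 1)
V = G + t·(B−G) with t = -2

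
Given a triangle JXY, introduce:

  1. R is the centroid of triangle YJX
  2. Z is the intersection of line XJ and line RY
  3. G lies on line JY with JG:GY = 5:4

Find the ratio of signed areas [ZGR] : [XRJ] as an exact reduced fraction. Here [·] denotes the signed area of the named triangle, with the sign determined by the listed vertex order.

[ZGR]:[XRJ] = -2/9

Assign J = (0, 0), X = (1, 0), Y = (0, 1) — the answer is frame-independent, so this choice is without loss of generality.
1. R is the centroid of triangle YJX ⇒ R = (1/3, 1/3)
2. Z is the intersection of line XJ and line RY ⇒ Z = (1/2, 0)
3. G lies on line JY with JG:GY = 5:4 ⇒ G = (0, 5/9)
2·[ZGR] = -2/27, 2·[XRJ] = 1/3
[ZGR]:[XRJ] = -2/27:1/3 = -2/9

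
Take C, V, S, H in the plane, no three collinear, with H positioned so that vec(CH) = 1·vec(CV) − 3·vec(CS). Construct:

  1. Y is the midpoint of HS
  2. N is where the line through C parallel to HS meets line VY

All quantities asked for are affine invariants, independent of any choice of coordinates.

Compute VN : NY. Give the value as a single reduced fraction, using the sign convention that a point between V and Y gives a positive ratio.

VN:NY = -4

Assign C = (0, 0), V = (1, 0), S = (0, 1), H = (1, -3) — the answer is frame-independent, so this choice is without loss of generality.
1. Y is the midpoint of HS ⇒ Y = (1/2, -1)
2. N is where the line through C parallel to HS meets line VY ⇒ N = (1/3, -4/3)
N = V + t·(Y−V) with t = 4/3, so VN:NY = t:(1−t) = 4/3:-1/3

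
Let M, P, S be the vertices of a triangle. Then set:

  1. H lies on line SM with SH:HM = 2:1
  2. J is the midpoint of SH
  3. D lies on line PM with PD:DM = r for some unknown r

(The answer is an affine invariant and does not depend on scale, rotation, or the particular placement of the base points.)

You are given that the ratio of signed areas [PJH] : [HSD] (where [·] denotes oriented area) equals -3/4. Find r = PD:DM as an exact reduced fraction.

Work in coordinates with M = (0, 0), P = (1, 0), S = (0, 1).
1. H lies on line SM with SH:HM = 2:1 ⇒ H = (0, 1/3)
2. J is the midpoint of SH ⇒ J = (0, 2/3)
3. With PD:DM = r, write λ = r/(r+1) so D = P + λ·(M−P); D is affine-linear in λ
Every point depending on D is an affine combination of D and λ-independent points, so each such coordinate is linear in λ; the λ² term in each signed area is a multiple of (M−P)×(M−P) = 0, so 2·[PJH] and 2·[HSD] are each linear in λ. Evaluating at λ=0 and λ=1:
  2·[PJH] = 1/3,   2·[HSD] = 2/3·λ − 2/3
So [PJH]:[HSD] = (1/3) / (2/3·λ − 2/3). Setting this equal to -3/4:
  1/3 = -3/4·(2/3·λ − 2/3)  ⇒  λ = 1/3
Then r = λ/(1−λ) = (1/3)/(2/3) = 1/2. Check: with r = 1/2, D = (2/3, 0) and [PJH]:[HSD] = -3/4 as required.

r = 1/2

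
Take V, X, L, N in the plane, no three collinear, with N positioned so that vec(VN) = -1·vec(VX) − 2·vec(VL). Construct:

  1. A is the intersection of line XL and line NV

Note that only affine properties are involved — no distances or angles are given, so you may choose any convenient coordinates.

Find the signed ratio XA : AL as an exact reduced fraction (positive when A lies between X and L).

Work in coordinates with V = (0, 0), X = (1, 0), L = (0, 1), N = (-1, -2).
1. A is the intersection of line XL and line NV ⇒ A = (1/3, 2/3)
A = X + t·(L−X) with t = 2/3, so XA:AL = t:(1−t) = 2/3:1/3

XA:AL = 2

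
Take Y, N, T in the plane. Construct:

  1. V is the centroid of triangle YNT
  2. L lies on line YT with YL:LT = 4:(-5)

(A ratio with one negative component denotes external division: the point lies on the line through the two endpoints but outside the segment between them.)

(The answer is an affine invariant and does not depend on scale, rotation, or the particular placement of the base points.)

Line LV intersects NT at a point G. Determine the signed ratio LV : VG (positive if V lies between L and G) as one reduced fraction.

Set Y = (0, 0), N = (1, 0), T = (0, 1); any affine frame gives the same invariant.
1. V is the centroid of triangle YNT ⇒ V = (1/3, 1/3)
2. L lies on line YT with YL:LT = 4:(-5) ⇒ L = (0, -4)
line LV meets NT at G = (5/14, 9/14)
V = L + t·(G−L) with t = 14/15, so LV:VG = 14/15:1/15

LV:VG = 14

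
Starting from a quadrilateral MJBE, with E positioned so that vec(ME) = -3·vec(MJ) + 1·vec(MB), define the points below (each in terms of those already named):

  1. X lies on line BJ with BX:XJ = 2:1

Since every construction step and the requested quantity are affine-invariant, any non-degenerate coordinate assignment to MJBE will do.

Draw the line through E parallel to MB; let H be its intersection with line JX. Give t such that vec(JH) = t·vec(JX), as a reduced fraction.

t = 12

Set M = (0, 0), J = (1, 0), B = (0, 1), E = (-3, 1); any affine frame gives the same invariant.
1. X lies on line BJ with BX:XJ = 2:1 ⇒ X = (2/3, 1/3)
through E parallel to MB: direction (0, 1); meets JX at H = (-3, 4)
H = J + t·(X−J) with t = 12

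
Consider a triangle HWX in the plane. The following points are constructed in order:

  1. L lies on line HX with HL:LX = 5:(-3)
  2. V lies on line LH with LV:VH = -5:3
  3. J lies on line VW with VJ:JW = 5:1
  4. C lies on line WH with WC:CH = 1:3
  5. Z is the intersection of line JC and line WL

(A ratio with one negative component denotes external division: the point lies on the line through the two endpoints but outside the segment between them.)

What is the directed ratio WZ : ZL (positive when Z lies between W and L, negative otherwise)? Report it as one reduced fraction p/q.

Choose coordinates H = (0, 0), W = (1, 0), X = (0, 1).
1. L lies on line HX with HL:LX = 5:(-3) ⇒ L = (0, 5/2)
2. V lies on line LH with LV:VH = -5:3 ⇒ V = (0, -15/4)
3. J lies on line VW with VJ:JW = 5:1 ⇒ J = (5/6, -5/8)
4. C lies on line WH with WC:CH = 1:3 ⇒ C = (3/4, 0)
5. Z is the intersection of line JC and line WL ⇒ Z = (5/8, 15/16)
Z = W + t·(L−W) with t = 3/8, so WZ:ZL = t:(1−t) = 3/8:5/8

WZ:ZL = 3/5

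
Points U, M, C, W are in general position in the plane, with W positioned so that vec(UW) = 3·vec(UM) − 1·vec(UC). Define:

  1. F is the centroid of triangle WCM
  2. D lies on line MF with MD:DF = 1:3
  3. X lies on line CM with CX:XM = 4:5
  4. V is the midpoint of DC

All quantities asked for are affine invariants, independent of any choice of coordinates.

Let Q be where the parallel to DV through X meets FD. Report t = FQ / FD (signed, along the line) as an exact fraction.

Work in coordinates with U = (0, 0), M = (1, 0), C = (0, 1), W = (3, -1).
1. F is the centroid of triangle WCM ⇒ F = (4/3, 0)
2. D lies on line MF with MD:DF = 1:3 ⇒ D = (13/12, 0)
3. X lies on line CM with CX:XM = 4:5 ⇒ X = (4/9, 5/9)
4. V is the midpoint of DC ⇒ V = (13/24, 1/2)
through X parallel to DV: direction (-13/24, 1/2); meets FD at Q = (113/108, 0)
Q = F + t·(D−F) with t = 31/27

t = 31/27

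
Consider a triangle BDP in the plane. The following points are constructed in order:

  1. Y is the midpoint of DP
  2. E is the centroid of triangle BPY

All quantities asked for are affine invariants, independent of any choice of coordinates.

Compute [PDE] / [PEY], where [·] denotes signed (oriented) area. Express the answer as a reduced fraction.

Assign B = (0, 0), D = (1, 0), P = (0, 1) — the answer is frame-independent, so this choice is without loss of generality.
1. Y is the midpoint of DP ⇒ Y = (1/2, 1/2)
2. E is the centroid of triangle BPY ⇒ E = (1/6, 1/2)
2·[PDE] = -1/3, 2·[PEY] = 1/6
[PDE]:[PEY] = -1/3:1/6 = -2

[PDE]:[PEY] = -2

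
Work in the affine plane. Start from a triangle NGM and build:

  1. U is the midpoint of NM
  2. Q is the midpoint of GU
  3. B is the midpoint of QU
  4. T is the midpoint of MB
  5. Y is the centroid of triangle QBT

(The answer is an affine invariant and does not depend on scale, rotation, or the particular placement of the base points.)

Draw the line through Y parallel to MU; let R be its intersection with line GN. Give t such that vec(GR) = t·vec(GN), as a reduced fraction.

Set N = (0, 0), G = (1, 0), M = (0, 1); any affine frame gives the same invariant.
1. U is the midpoint of NM ⇒ U = (0, 1/2)
2. Q is the midpoint of GU ⇒ Q = (1/2, 1/4)
3. B is the midpoint of QU ⇒ B = (1/4, 3/8)
4. T is the midpoint of MB ⇒ T = (1/8, 11/16)
5. Y is the centroid of triangle QBT ⇒ Y = (7/24, 7/16)
through Y parallel to MU: direction (0, -1/2); meets GN at R = (7/24, 0)
R = G + t·(N−G) with t = 17/24

t = 17/24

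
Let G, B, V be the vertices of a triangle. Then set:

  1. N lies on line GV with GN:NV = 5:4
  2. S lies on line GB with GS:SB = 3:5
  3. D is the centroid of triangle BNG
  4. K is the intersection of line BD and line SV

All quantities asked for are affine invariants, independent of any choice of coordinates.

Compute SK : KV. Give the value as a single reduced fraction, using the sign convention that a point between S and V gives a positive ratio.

Set G = (0, 0), B = (1, 0), V = (0, 1); any affine frame gives the same invariant.
1. N lies on line GV with GN:NV = 5:4 ⇒ N = (0, 5/9)
2. S lies on line GB with GS:SB = 3:5 ⇒ S = (3/8, 0)
3. D is the centroid of triangle BNG ⇒ D = (1/3, 5/27)
4. K is the intersection of line BD and line SV ⇒ K = (13/43, 25/129)
K = S + t·(V−S) with t = 25/129, so SK:KV = t:(1−t) = 25/129:104/129

SK:KV = 25/104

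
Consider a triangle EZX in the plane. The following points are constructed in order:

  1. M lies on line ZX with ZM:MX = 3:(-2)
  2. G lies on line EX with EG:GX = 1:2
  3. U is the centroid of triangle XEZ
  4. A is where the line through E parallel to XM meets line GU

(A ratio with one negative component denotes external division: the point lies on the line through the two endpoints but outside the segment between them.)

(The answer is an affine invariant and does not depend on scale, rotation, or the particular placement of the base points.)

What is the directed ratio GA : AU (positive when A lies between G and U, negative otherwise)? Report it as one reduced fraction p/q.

GA:AU = -1/2

Assign E = (0, 0), Z = (1, 0), X = (0, 1) — the answer is frame-independent, so this choice is without loss of generality.
1. M lies on line ZX with ZM:MX = 3:(-2) ⇒ M = (-2, 3)
2. G lies on line EX with EG:GX = 1:2 ⇒ G = (0, 1/3)
3. U is the centroid of triangle XEZ ⇒ U = (1/3, 1/3)
4. A is where the line through E parallel to XM meets line GU ⇒ A = (-1/3, 1/3)
A = G + t·(U−G) with t = -1, so GA:AU = t:(1−t) = -1:2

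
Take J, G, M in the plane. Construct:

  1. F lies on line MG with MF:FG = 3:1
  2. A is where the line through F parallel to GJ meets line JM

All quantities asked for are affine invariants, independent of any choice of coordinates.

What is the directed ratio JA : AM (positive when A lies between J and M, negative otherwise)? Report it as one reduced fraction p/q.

JA:AM = 1/3

Assign J = (0, 0), G = (1, 0), M = (0, 1) — the answer is frame-independent, so this choice is without loss of generality.
1. F lies on line MG with MF:FG = 3:1 ⇒ F = (3/4, 1/4)
2. A is where the line through F parallel to GJ meets line JM ⇒ A = (0, 1/4)
A = J + t·(M−J) with t = 1/4, so JA:AM = t:(1−t) = 1/4:3/4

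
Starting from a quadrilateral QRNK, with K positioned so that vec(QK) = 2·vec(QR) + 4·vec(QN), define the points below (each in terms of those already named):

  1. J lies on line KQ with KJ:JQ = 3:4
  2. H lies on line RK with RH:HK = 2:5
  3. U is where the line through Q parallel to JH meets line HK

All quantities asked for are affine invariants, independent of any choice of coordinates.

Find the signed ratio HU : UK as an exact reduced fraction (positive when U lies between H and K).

Work in coordinates with Q = (0, 0), R = (1, 0), N = (0, 1), K = (2, 4).
1. J lies on line KQ with KJ:JQ = 3:4 ⇒ J = (8/7, 16/7)
2. H lies on line RK with RH:HK = 2:5 ⇒ H = (9/7, 8/7)
3. U is where the line through Q parallel to JH meets line HK ⇒ U = (1/3, -8/3)
U = H + t·(K−H) with t = -4/3, so HU:UK = t:(1−t) = -4/3:7/3

HU:UK = -4/7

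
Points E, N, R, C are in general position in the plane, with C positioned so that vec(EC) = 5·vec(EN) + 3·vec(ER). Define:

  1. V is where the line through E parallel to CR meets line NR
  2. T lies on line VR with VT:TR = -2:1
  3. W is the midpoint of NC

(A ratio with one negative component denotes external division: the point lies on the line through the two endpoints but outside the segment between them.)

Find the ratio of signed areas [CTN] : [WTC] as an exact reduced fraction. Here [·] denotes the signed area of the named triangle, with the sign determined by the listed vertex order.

Work in coordinates with E = (0, 0), N = (1, 0), R = (0, 1), C = (5, 3).
1. V is where the line through E parallel to CR meets line NR ⇒ V = (5/7, 2/7)
2. T lies on line VR with VT:TR = -2:1 ⇒ T = (-5/7, 12/7)
3. W is the midpoint of NC ⇒ W = (3, 3/2)
2·[CTN] = 12, 2·[WTC] = -6
[CTN]:[WTC] = 12:-6 = -2

[CTN]:[WTC] = -2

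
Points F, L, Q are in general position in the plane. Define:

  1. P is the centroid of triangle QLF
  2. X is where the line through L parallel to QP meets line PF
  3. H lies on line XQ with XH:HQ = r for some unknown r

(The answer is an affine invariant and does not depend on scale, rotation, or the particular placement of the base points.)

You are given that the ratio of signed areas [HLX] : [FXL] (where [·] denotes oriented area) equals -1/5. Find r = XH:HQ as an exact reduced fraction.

Set F = (0, 0), L = (1, 0), Q = (0, 1); any affine frame gives the same invariant.
1. P is the centroid of triangle QLF ⇒ P = (1/3, 1/3)
2. X is where the line through L parallel to QP meets line PF ⇒ X = (2/3, 2/3)
3. With XH:HQ = r, write λ = r/(r+1) so H = X + λ·(Q−X); H is affine-linear in λ
Every point depending on H is an affine combination of H and λ-independent points, so each such coordinate is linear in λ; the λ² term in each signed area is a multiple of (Q−X)×(Q−X) = 0, so 2·[HLX] and 2·[FXL] are each linear in λ. Evaluating at λ=0 and λ=1:
  2·[HLX] = 1/3·λ,   2·[FXL] = -2/3
So [HLX]:[FXL] = (1/3·λ) / (-2/3). Setting this equal to -1/5:
  1/3·λ = -1/5·(-2/3)  ⇒  λ = 2/5
Then r = λ/(1−λ) = (2/5)/(3/5) = 2/3. Check: with r = 2/3, H = (2/5, 4/5) and [HLX]:[FXL] = -1/5 as required.

r = 2/3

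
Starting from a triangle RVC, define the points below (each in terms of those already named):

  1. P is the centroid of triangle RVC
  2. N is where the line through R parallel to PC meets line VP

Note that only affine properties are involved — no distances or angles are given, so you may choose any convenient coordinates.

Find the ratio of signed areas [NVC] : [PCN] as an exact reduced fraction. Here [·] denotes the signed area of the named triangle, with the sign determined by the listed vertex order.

[NVC]:[PCN] = 2

Assign R = (0, 0), V = (1, 0), C = (0, 1) — the answer is frame-independent, so this choice is without loss of generality.
1. P is the centroid of triangle RVC ⇒ P = (1/3, 1/3)
2. N is where the line through R parallel to PC meets line VP ⇒ N = (-1/3, 2/3)
2·[NVC] = 2/3, 2·[PCN] = 1/3
[NVC]:[PCN] = 2/3:1/3 = 2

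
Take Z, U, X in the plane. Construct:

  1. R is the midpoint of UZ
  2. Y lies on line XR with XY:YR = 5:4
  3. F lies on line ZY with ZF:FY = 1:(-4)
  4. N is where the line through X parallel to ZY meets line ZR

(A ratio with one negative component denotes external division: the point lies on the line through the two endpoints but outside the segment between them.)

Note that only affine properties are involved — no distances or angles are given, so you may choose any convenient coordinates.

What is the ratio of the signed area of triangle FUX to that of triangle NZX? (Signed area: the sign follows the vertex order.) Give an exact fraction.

[FUX]:[NZX] = 268/135

Choose coordinates Z = (0, 0), U = (1, 0), X = (0, 1).
1. R is the midpoint of UZ ⇒ R = (1/2, 0)
2. Y lies on line XR with XY:YR = 5:4 ⇒ Y = (5/18, 4/9)
3. F lies on line ZY with ZF:FY = 1:(-4) ⇒ F = (-5/54, -4/27)
4. N is where the line through X parallel to ZY meets line ZR ⇒ N = (-5/8, 0)
2·[FUX] = 67/54, 2·[NZX] = 5/8
[FUX]:[NZX] = 67/54:5/8 = 268/135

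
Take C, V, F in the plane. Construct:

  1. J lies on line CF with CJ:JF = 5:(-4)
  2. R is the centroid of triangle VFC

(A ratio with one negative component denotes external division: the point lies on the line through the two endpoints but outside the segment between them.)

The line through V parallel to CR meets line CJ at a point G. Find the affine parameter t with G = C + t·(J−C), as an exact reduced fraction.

Assign C = (0, 0), V = (1, 0), F = (0, 1) — the answer is frame-independent, so this choice is without loss of generality.
1. J lies on line CF with CJ:JF = 5:(-4) ⇒ J = (0, 5)
2. R is the centroid of triangle VFC ⇒ R = (1/3, 1/3)
through V parallel to CR: direction (1/3, 1/3); meets CJ at G = (0, -1)
G = C + t·(J−C) with t = -1/5

t = -1/5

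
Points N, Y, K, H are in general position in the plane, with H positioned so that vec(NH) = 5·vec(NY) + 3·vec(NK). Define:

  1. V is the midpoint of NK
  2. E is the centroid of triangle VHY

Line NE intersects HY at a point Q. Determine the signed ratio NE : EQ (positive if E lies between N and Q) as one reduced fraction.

Set N = (0, 0), Y = (1, 0), K = (0, 1), H = (5, 3); any affine frame gives the same invariant.
1. V is the midpoint of NK ⇒ V = (0, 1/2)
2. E is the centroid of triangle VHY ⇒ E = (2, 7/6)
line NE meets HY at Q = (9/2, 21/8)
E = N + t·(Q−N) with t = 4/9, so NE:EQ = 4/9:5/9

NE:EQ = 4/5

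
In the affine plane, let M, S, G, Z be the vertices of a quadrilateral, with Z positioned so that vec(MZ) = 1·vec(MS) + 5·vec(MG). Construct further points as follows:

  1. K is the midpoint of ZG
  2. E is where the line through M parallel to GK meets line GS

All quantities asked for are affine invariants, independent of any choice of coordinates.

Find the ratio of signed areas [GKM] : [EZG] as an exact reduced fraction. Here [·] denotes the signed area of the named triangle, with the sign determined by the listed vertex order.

Assign M = (0, 0), S = (1, 0), G = (0, 1), Z = (1, 5) — the answer is frame-independent, so this choice is without loss of generality.
1. K is the midpoint of ZG ⇒ K = (1/2, 3)
2. E is where the line through M parallel to GK meets line GS ⇒ E = (1/5, 4/5)
2·[GKM] = -1/2, 2·[EZG] = 1
[GKM]:[EZG] = -1/2:1 = -1/2

[GKM]:[EZG] = -1/2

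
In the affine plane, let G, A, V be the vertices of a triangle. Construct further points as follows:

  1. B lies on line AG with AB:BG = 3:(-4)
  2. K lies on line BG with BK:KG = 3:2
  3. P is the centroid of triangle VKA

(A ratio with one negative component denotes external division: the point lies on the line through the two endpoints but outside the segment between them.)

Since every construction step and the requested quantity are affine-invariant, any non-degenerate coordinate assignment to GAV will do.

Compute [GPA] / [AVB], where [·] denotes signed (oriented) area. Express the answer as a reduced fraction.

[GPA]:[AVB] = 1/9

Assign G = (0, 0), A = (1, 0), V = (0, 1) — the answer is frame-independent, so this choice is without loss of generality.
1. B lies on line AG with AB:BG = 3:(-4) ⇒ B = (4, 0)
2. K lies on line BG with BK:KG = 3:2 ⇒ K = (8/5, 0)
3. P is the centroid of triangle VKA ⇒ P = (13/15, 1/3)
2·[GPA] = -1/3, 2·[AVB] = -3
[GPA]:[AVB] = -1/3:-3 = 1/9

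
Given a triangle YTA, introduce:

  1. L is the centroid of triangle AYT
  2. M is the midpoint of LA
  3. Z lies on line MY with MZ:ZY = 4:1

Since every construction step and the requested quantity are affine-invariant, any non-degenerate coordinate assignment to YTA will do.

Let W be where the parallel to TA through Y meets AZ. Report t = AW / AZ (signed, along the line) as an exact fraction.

Assign Y = (0, 0), T = (1, 0), A = (0, 1) — the answer is frame-independent, so this choice is without loss of generality.
1. L is the centroid of triangle AYT ⇒ L = (1/3, 1/3)
2. M is the midpoint of LA ⇒ M = (1/6, 2/3)
3. Z lies on line MY with MZ:ZY = 4:1 ⇒ Z = (1/30, 2/15)
through Y parallel to TA: direction (-1, 1); meets AZ at W = (1/25, -1/25)
W = A + t·(Z−A) with t = 6/5

t = 6/5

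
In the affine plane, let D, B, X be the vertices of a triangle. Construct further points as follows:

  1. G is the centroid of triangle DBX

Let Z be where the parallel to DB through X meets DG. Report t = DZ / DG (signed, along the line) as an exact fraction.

t = 3

Assign D = (0, 0), B = (1, 0), X = (0, 1) — the answer is frame-independent, so this choice is without loss of generality.
1. G is the centroid of triangle DBX ⇒ G = (1/3, 1/3)
through X parallel to DB: direction (1, 0); meets DG at Z = (1, 1)
Z = D + t·(G−D) with t = 3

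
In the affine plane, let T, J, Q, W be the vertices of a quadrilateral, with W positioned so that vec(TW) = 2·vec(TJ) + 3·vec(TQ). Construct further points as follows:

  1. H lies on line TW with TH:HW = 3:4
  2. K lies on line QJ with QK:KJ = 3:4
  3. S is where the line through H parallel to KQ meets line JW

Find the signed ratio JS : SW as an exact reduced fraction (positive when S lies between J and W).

JS:SW = 2/5

Set T = (0, 0), J = (1, 0), Q = (0, 1), W = (2, 3); any affine frame gives the same invariant.
1. H lies on line TW with TH:HW = 3:4 ⇒ H = (6/7, 9/7)
2. K lies on line QJ with QK:KJ = 3:4 ⇒ K = (3/7, 4/7)
3. S is where the line through H parallel to KQ meets line JW ⇒ S = (9/7, 6/7)
S = J + t·(W−J) with t = 2/7, so JS:SW = t:(1−t) = 2/7:5/7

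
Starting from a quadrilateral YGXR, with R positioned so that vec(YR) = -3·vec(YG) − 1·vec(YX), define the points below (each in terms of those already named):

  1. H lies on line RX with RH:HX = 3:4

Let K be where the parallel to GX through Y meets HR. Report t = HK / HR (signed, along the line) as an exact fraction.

t = -13/15

Assign Y = (0, 0), G = (1, 0), X = (0, 1), R = (-3, -1) — the answer is frame-independent, so this choice is without loss of generality.
1. H lies on line RX with RH:HX = 3:4 ⇒ H = (-12/7, -1/7)
through Y parallel to GX: direction (-1, 1); meets HR at K = (-3/5, 3/5)
K = H + t·(R−H) with t = -13/15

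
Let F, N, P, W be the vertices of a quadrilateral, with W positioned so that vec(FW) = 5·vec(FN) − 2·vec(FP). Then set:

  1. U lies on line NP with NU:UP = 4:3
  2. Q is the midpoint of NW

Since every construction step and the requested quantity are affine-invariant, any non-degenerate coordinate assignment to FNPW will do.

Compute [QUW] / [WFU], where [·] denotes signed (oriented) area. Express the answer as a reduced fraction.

[QUW]:[WFU] = 2/13

Assign F = (0, 0), N = (1, 0), P = (0, 1), W = (5, -2) — the answer is frame-independent, so this choice is without loss of generality.
1. U lies on line NP with NU:UP = 4:3 ⇒ U = (3/7, 4/7)
2. Q is the midpoint of NW ⇒ Q = (3, -1)
2·[QUW] = -4/7, 2·[WFU] = -26/7
[QUW]:[WFU] = -4/7:-26/7 = 2/13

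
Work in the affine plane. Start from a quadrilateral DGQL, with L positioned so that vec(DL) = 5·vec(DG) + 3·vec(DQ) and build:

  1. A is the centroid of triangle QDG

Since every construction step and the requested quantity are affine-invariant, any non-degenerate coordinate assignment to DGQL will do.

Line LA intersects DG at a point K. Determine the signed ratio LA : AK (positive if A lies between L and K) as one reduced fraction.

LA:AK = 8

Assign D = (0, 0), G = (1, 0), Q = (0, 1), L = (5, 3) — the answer is frame-independent, so this choice is without loss of generality.
1. A is the centroid of triangle QDG ⇒ A = (1/3, 1/3)
line LA meets DG at K = (-1/4, 0)
A = L + t·(K−L) with t = 8/9, so LA:AK = 8/9:1/9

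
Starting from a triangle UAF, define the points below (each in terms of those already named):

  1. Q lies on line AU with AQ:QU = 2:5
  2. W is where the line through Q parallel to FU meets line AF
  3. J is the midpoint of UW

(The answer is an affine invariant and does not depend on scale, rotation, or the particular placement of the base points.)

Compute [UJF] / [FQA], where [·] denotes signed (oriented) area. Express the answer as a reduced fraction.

Assign U = (0, 0), A = (1, 0), F = (0, 1) — the answer is frame-independent, so this choice is without loss of generality.
1. Q lies on line AU with AQ:QU = 2:5 ⇒ Q = (5/7, 0)
2. W is where the line through Q parallel to FU meets line AF ⇒ W = (5/7, 2/7)
3. J is the midpoint of UW ⇒ J = (5/14, 1/7)
2·[UJF] = 5/14, 2·[FQA] = 2/7
[UJF]:[FQA] = 5/14:2/7 = 5/4

[UJF]:[FQA] = 5/4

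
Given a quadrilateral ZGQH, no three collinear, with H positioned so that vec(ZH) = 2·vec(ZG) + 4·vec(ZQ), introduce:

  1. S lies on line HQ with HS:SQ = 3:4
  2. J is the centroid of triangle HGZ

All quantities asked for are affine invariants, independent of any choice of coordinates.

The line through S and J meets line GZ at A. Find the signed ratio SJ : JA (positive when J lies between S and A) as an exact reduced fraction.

SJ:JA = 29/28

Assign Z = (0, 0), G = (1, 0), Q = (0, 1), H = (2, 4) — the answer is frame-independent, so this choice is without loss of generality.
1. S lies on line HQ with HS:SQ = 3:4 ⇒ S = (8/7, 19/7)
2. J is the centroid of triangle HGZ ⇒ J = (1, 4/3)
line SJ meets GZ at A = (25/29, 0)
J = S + t·(A−S) with t = 29/57, so SJ:JA = 29/57:28/57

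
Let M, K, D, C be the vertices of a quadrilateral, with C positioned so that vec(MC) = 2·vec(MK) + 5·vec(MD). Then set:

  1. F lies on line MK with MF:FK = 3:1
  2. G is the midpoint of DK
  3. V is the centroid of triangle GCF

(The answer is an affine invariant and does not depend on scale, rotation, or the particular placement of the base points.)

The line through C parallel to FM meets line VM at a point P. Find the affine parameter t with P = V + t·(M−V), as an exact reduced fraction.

Choose coordinates M = (0, 0), K = (1, 0), D = (0, 1), C = (2, 5).
1. F lies on line MK with MF:FK = 3:1 ⇒ F = (3/4, 0)
2. G is the midpoint of DK ⇒ G = (1/2, 1/2)
3. V is the centroid of triangle GCF ⇒ V = (13/12, 11/6)
through C parallel to FM: direction (-3/4, 0); meets VM at P = (65/22, 5)
P = V + t·(M−V) with t = -19/11

t = -19/11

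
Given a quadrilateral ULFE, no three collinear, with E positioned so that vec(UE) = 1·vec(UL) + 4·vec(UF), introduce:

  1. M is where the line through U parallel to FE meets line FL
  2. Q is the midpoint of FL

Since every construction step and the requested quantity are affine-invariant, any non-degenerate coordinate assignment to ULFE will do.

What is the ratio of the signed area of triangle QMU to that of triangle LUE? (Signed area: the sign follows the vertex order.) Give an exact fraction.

Choose coordinates U = (0, 0), L = (1, 0), F = (0, 1), E = (1, 4).
1. M is where the line through U parallel to FE meets line FL ⇒ M = (1/4, 3/4)
2. Q is the midpoint of FL ⇒ Q = (1/2, 1/2)
2·[QMU] = 1/4, 2·[LUE] = -4
[QMU]:[LUE] = 1/4:-4 = -1/16

[QMU]:[LUE] = -1/16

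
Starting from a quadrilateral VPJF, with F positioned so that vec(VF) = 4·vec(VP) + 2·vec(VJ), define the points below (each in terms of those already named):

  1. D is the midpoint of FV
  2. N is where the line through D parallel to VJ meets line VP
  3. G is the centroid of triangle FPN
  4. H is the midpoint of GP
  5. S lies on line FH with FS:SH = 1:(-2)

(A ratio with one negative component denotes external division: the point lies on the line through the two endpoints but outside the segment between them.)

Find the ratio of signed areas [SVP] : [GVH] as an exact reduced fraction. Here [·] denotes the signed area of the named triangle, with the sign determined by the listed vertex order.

Set V = (0, 0), P = (1, 0), J = (0, 1), F = (4, 2); any affine frame gives the same invariant.
1. D is the midpoint of FV ⇒ D = (2, 1)
2. N is where the line through D parallel to VJ meets line VP ⇒ N = (2, 0)
3. G is the centroid of triangle FPN ⇒ G = (7/3, 2/3)
4. H is the midpoint of GP ⇒ H = (5/3, 1/3)
5. S lies on line FH with FS:SH = 1:(-2) ⇒ S = (19/3, 11/3)
2·[SVP] = 11/3, 2·[GVH] = 1/3
[SVP]:[GVH] = 11/3:1/3 = 11

[SVP]:[GVH] = 11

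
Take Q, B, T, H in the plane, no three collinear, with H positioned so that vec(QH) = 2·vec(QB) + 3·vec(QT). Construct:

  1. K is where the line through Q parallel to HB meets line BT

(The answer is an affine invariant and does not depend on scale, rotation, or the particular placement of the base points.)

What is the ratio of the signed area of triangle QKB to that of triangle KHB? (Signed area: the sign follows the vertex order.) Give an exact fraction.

[QKB]:[KHB] = 1/4

Assign Q = (0, 0), B = (1, 0), T = (0, 1), H = (2, 3) — the answer is frame-independent, so this choice is without loss of generality.
1. K is where the line through Q parallel to HB meets line BT ⇒ K = (1/4, 3/4)
2·[QKB] = -3/4, 2·[KHB] = -3
[QKB]:[KHB] = -3/4:-3 = 1/4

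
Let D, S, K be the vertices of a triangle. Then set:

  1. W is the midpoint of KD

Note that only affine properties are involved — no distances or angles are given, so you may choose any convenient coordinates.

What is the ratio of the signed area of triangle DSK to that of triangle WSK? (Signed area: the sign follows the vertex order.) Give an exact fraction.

Work in coordinates with D = (0, 0), S = (1, 0), K = (0, 1).
1. W is the midpoint of KD ⇒ W = (0, 1/2)
2·[DSK] = 1, 2·[WSK] = 1/2
[DSK]:[WSK] = 1:1/2 = 2

[DSK]:[WSK] = 2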